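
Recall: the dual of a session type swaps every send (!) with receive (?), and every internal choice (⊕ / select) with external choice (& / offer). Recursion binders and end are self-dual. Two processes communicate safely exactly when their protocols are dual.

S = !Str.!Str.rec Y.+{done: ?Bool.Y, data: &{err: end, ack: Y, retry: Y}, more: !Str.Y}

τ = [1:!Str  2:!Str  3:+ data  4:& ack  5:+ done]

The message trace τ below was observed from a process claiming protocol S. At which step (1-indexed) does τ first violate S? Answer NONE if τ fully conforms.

@1 !Str  ok  residual = !Str.rec Y.…
@2 !Str  ok  residual = rec Y.…
@3 + data  ok  residual = &{err: end, ack: rec Y.…, retry: rec Y.…}
@4 & ack  ok  residual = rec Y.…
@5 + done  ok  residual = ?Bool.rec Y.…
τ conforms to S (length 5)

NONE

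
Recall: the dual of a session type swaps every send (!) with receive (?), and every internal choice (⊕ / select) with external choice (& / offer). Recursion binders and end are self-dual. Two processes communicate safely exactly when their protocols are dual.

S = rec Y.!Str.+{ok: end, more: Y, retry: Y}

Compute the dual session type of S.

rec Y = rec Y  (μ self-dual)
  !Str = ?Str
    +{ok,more,retry} = &{ok,more,retry}  (internal→external)
      case ok:
        end self-dual
      case more:
        Y self-dual
      case retry:
        Y self-dual

rec Y.?Str.&{ok: end, more: Y, retry: Y}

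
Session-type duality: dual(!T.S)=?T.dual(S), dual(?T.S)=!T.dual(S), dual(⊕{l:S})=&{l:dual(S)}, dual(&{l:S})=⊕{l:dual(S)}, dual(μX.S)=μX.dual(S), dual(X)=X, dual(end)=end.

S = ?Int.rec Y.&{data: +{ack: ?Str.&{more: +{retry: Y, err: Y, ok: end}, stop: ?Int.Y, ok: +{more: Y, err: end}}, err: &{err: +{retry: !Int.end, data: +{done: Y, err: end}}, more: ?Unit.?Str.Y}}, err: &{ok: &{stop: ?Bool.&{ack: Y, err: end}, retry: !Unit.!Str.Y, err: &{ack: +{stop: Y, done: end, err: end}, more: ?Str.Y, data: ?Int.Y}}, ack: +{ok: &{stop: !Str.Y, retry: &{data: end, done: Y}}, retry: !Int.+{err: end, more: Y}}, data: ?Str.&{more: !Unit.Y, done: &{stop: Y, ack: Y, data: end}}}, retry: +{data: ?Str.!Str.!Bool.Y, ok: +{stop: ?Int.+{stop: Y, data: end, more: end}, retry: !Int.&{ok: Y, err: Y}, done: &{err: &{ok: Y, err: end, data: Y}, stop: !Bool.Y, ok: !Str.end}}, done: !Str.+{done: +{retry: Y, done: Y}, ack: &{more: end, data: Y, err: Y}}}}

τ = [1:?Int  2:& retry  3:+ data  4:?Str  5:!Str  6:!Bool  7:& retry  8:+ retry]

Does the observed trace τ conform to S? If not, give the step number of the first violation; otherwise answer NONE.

@1 ?Int  match  state: rec Y.…
@2 & retry  match  state: +{data: ?Str.!Str.!Bool.rec Y.…, ok: +{stop: ?Int.+{stop: rec Y.…, data: end, more: end}, retry: !Int.&{ok: rec Y.…, err: rec Y.…}, done: &{err: &{ok: rec Y.…, err: end, data: rec Y.…}, stop: !Bool.rec Y.…, ok: !Str.end}}, done: !Str.+{done: +{retry: rec Y.…, done: rec Y.…}, ack: &{more: end, data: rec Y.…, err: rec Y.…}}}
@3 + data  match  state: ?Str.!Str.!Bool.rec Y.…
@4 ?Str  match  state: !Str.!Bool.rec Y.…
@5 !Str  match  state: !Bool.rec Y.…
@6 !Bool  match  state: rec Y.…
@7 & retry  match  state: +{data: ?Str.!Str.!Bool.rec Y.…, ok: +{stop: ?Int.+{stop: rec Y.…, data: end, more: end}, retry: !Int.&{ok: rec Y.…, err: rec Y.…}, done: &{err: &{ok: rec Y.…, err: end, data: rec Y.…}, stop: !Bool.rec Y.…, ok: !Str.end}}, done: !Str.+{done: +{retry: rec Y.…, done: rec Y.…}, ack: &{more: end, data: rec Y.…, err: rec Y.…}}}
@8 got + retry, protocol expects + data or + ok or + done  ✗

8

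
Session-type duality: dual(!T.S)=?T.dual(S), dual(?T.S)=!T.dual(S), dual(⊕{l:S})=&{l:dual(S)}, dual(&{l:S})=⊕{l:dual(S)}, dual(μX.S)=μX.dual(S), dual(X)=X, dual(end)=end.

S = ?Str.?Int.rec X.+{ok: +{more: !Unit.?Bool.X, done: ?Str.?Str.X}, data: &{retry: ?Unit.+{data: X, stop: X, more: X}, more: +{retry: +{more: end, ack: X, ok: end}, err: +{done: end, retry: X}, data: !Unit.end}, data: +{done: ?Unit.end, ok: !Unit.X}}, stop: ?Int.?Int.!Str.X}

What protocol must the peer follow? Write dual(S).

!Str.!Int.rec X.&{ok: &{more: ?Unit.!Bool.X, done: !Str.!Str.X}, data: +{retry: !Unit.&{data: X, stop: X, more: X}, more: &{retry: &{more: end, ack: X, ok: end}, err: &{done: end, retry: X}, data: ?Unit.end}, data: &{done: !Unit.end, ok: ?Unit.X}}, stop: !Int.!Int.?Str.X}

?Str → !Str
  ?Int → !Int
    rec X → rec X  (rec unchanged)
      +{ok,data,stop} → &{ok,data,stop}  (select→offer)
        • ok:
          +{more,done} → &{more,done}  (select→offer)
            • more:
              !Unit → ?Unit
                ?Bool → !Bool
                  X ↦ X
            • done:
              ?Str → !Str
                ?Str → !Str
                  X ↦ X
        • data:
          &{retry,more,data} → +{retry,more,data}  (offer→select)
            • retry:
              ?Unit → !Unit
                +{data,stop,more} → &{data,stop,more}  (select→offer)
                  • data:
                    X ↦ X
                  • stop:
                    X ↦ X
                  • more:
                    X ↦ X
            • more:
              +{retry,err,data} → &{retry,err,data}  (select→offer)
                • retry:
                  +{more,ack,ok} → &{more,ack,ok}  (select→offer)
                    • more:
                      end ↦ end
                    • ack:
                      X ↦ X
                    • ok:
                      end ↦ end
                • err:
                  +{done,retry} → &{done,retry}  (select→offer)
                    • done:
                      end ↦ end
                    • retry:
                      X ↦ X
                • data:
                  !Unit → ?Unit
                    end ↦ end
            • data:
              +{done,ok} → &{done,ok}  (select→offer)
                • done:
                  ?Unit → !Unit
                    end ↦ end
                • ok:
                  !Unit → ?Unit
                    X ↦ X
        • stop:
          ?Int → !Int
            ?Int → !Int
              !Str → ?Str
                X ↦ X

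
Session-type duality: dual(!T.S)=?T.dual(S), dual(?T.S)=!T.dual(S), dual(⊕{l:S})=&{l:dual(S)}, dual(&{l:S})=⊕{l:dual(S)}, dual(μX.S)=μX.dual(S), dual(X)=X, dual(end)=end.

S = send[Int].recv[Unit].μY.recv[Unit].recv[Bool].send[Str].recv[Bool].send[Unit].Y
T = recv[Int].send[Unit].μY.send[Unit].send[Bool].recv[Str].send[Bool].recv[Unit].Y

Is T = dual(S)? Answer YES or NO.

YES

send[Int] | recv[Int]  match
  recv[Unit] | send[Unit]  match
    μY | μY  match (μ self-dual)
      recv[Unit] | send[Unit]  match
        recv[Bool] | send[Bool]  match
          send[Str] | recv[Str]  match
            recv[Bool] | send[Bool]  match
              send[Unit] | recv[Unit]  match
                Y | Y  match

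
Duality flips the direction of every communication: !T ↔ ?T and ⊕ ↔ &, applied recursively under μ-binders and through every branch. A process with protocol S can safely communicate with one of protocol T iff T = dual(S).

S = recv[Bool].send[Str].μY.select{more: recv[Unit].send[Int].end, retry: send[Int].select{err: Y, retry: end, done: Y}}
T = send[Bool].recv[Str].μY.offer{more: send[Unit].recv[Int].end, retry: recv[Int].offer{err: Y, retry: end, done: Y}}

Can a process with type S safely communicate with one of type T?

YES

recv[Bool] | send[Bool]  match
  send[Str] | recv[Str]  match
    μY | μY  match (binder kept)
      select{more,retry} | offer{more,retry}  match label sets agree
        case more:
          recv[Unit] | send[Unit]  match
            send[Int] | recv[Int]  match
              end | end  match
        case retry:
          send[Int] | recv[Int]  match
            select{err,retry,done} | offer{err,retry,done}  match label sets agree
              case err:
                Y | Y  match
              case retry:
                end | end  match
              case done:
                Y | Y  match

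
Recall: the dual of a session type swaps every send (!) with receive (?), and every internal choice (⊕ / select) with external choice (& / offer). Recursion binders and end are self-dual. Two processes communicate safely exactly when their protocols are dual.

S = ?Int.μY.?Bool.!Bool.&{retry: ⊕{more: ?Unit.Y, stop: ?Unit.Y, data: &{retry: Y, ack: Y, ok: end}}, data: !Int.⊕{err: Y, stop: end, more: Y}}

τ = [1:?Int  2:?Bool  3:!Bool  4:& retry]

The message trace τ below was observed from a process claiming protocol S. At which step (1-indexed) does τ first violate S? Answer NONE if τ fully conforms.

NONE

step 1: ?Int  ✓  cont: μY.…
step 2: ?Bool  ✓  cont: !Bool.&{retry: ⊕{more: ?Unit.μY.…, stop: ?Unit.μY.…, data: &{retry: μY.…, ack: μY.…, ok: end}}, data: !Int.⊕{err: μY.…, stop: end, more: μY.…}}
step 3: !Bool  ✓  cont: &{retry: ⊕{more: ?Unit.μY.…, stop: ?Unit.μY.…, data: &{retry: μY.…, ack: μY.…, ok: end}}, data: !Int.⊕{err: μY.…, stop: end, more: μY.…}}
step 4: & retry  ✓  cont: ⊕{more: ?Unit.μY.…, stop: ?Unit.μY.…, data: &{retry: μY.…, ack: μY.…, ok: end}}
trace exhausted — no violation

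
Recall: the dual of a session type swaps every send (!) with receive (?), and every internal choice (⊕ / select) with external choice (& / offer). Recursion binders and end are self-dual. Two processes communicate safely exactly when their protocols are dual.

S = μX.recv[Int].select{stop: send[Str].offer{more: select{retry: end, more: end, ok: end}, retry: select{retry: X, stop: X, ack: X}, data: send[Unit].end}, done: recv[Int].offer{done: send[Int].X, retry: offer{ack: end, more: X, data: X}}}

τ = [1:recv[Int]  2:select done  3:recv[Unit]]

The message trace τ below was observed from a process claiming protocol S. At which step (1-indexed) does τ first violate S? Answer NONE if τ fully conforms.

3

[1] recv[Int]  ✓  now at select{stop: send[Str].offer{more: select{retry: end, more: end, ok: end}, retry: select{retry: μX.…, stop: μX.…, ack: μX.…}, data: send[Unit].end}, done: recv[Int].offer{done: send[Int].μX.…, retry: offer{ack: end, more: μX.…, data: μX.…}}}
[2] select done  ✓  now at recv[Int].offer{done: send[Int].μX.…, retry: offer{ack: end, more: μX.…, data: μX.…}}
[3] got recv[Unit], protocol expects recv[Int]  ✗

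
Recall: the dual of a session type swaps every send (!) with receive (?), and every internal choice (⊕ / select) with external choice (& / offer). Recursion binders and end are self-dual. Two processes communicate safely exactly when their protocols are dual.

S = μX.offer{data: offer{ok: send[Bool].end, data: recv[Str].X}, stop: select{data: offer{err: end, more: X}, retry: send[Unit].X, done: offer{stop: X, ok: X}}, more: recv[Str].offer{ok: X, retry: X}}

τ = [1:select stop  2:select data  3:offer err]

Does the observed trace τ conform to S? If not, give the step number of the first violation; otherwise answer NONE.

@1 got select stop, protocol expects offer data or offer stop or offer more  ✗

1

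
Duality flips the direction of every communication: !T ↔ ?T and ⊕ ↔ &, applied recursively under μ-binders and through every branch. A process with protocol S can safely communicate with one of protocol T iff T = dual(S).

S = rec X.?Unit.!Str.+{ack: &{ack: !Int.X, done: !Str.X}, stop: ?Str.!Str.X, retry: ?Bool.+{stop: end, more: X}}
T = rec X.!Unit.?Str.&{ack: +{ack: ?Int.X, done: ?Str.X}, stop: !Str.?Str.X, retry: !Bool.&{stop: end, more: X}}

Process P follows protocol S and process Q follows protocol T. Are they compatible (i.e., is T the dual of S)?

rec X | rec X  ✓ (rec unchanged)
  ?Unit | !Unit  ✓
    !Str | ?Str  ✓
      +{ack,stop,retry} | &{ack,stop,retry}  ✓ labels match
        • ack:
          &{ack,done} | +{ack,done}  ✓ labels match
            • ack:
              !Int | ?Int  ✓
                X | X  ✓
            • done:
              !Str | ?Str  ✓
                X | X  ✓
        • stop:
          ?Str | !Str  ✓
            !Str | ?Str  ✓
              X | X  ✓
        • retry:
          ?Bool | !Bool  ✓
            +{stop,more} | &{stop,more}  ✓ labels match
              • stop:
                end | end  ✓
              • more:
                X | X  ✓

YES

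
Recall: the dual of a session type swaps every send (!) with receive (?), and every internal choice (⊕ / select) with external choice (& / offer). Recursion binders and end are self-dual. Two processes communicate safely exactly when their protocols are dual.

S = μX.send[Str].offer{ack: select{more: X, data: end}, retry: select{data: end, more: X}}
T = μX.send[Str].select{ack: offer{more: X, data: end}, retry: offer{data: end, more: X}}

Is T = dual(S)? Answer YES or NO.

NO

μX ‖ μX  ok (binder kept)
  send[Str] ‖ send[Str]  ✗ same direction on both sides — not dual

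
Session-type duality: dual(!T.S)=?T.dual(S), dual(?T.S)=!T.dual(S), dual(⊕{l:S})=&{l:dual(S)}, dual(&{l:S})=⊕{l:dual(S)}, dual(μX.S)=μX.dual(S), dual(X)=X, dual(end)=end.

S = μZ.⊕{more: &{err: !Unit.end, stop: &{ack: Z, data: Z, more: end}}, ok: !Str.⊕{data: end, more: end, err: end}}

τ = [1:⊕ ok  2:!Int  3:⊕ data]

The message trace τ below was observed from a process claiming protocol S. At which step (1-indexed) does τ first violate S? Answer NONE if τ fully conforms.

2

step 1: ⊕ ok  ✓  residual = !Str.⊕{data: end, more: end, err: end}
step 2: got !Int, protocol expects !Str  ✗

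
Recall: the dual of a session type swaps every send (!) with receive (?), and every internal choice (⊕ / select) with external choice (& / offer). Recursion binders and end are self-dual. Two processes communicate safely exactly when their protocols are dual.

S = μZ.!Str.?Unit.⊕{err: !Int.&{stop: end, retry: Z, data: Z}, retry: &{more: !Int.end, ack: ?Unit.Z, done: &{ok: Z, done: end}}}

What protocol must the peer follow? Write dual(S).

μZ.?Str.!Unit.&{err: ?Int.⊕{stop: end, retry: Z, data: Z}, retry: ⊕{more: ?Int.end, ack: !Unit.Z, done: ⊕{ok: Z, done: end}}}

μZ ↦ μZ  (binder kept)
  !Str ↦ ?Str
    ?Unit ↦ !Unit
      ⊕{err,retry} ↦ &{err,retry}  (select→offer)
        case err:
          !Int ↦ ?Int
            &{stop,retry,data} ↦ ⊕{stop,retry,data}  (offer→select)
              case stop:
                end self-dual
              case retry:
                Z self-dual
              case data:
                Z self-dual
        case retry:
          &{more,ack,done} ↦ ⊕{more,ack,done}  (offer→select)
            case more:
              !Int ↦ ?Int
                end self-dual
            case ack:
              ?Unit ↦ !Unit
                Z self-dual
            case done:
              &{ok,done} ↦ ⊕{ok,done}  (offer→select)
                case ok:
                  Z self-dual
                case done:
                  end self-dual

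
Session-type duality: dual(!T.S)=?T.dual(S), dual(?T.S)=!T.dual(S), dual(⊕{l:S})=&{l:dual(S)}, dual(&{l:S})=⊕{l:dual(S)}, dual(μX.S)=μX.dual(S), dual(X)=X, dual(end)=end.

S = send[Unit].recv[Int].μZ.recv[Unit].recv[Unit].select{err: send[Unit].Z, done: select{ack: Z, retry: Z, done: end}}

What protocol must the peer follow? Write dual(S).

recv[Unit].send[Int].μZ.send[Unit].send[Unit].offer{err: recv[Unit].Z, done: offer{ack: Z, retry: Z, done: end}}

send[Unit] → recv[Unit]
  recv[Int] → send[Int]
    μZ → μZ  (rec unchanged)
      recv[Unit] → send[Unit]
        recv[Unit] → send[Unit]
          select{err,done} → offer{err,done}  (select→offer)
            [err]
              send[Unit] → recv[Unit]
                dual(Z) = Z
            [done]
              select{ack,retry,done} → offer{ack,retry,done}  (select→offer)
                [ack]
                  dual(Z) = Z
                [retry]
                  dual(Z) = Z
                [done]
                  dual(end) = end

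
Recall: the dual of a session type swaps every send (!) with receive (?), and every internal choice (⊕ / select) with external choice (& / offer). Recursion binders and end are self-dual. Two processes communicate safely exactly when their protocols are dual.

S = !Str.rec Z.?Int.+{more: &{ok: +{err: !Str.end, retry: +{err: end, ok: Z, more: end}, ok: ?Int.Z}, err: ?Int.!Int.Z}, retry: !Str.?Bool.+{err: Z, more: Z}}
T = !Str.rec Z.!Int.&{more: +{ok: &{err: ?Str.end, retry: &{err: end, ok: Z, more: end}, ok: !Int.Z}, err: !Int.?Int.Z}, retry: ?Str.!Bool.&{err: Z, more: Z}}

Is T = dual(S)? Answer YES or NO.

!Str ‖ !Str  ✗ same direction on both sides — not dual

NO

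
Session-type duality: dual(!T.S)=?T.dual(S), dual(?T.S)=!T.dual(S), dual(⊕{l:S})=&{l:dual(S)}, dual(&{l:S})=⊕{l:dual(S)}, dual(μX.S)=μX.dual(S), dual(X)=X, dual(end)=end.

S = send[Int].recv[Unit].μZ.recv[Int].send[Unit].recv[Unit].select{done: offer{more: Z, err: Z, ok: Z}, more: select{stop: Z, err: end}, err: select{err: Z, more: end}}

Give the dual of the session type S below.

recv[Int].send[Unit].μZ.send[Int].recv[Unit].send[Unit].offer{done: select{more: Z, err: Z, ok: Z}, more: offer{stop: Z, err: end}, err: offer{err: Z, more: end}}

send[Int] = recv[Int]
  recv[Unit] = send[Unit]
    μZ = μZ  (rec unchanged)
      recv[Int] = send[Int]
        send[Unit] = recv[Unit]
          recv[Unit] = send[Unit]
            select{done,more,err} = offer{done,more,err}  (internal→external)
              [done]
                offer{more,err,ok} = select{more,err,ok}  (&→⊕)
                  [more]
                    Z ↦ Z
                  [err]
                    Z ↦ Z
                  [ok]
                    Z ↦ Z
              [more]
                select{stop,err} = offer{stop,err}  (internal→external)
                  [stop]
                    Z ↦ Z
                  [err]
                    end ↦ end
              [err]
                select{err,more} = offer{err,more}  (internal→external)
                  [err]
                    Z ↦ Z
                  [more]
                    end ↦ end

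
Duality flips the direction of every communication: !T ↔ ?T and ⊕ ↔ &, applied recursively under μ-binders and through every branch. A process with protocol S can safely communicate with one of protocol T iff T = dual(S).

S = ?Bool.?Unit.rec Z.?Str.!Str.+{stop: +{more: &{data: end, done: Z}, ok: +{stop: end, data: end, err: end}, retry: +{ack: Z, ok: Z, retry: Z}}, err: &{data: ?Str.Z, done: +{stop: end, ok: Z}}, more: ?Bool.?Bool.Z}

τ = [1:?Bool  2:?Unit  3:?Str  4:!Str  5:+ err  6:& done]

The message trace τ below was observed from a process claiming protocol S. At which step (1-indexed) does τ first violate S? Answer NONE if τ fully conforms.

NONE

[1] ?Bool  ok  cont: ?Unit.rec Z.…
[2] ?Unit  ok  cont: rec Z.…
[3] ?Str  ok  cont: !Str.+{stop: +{more: &{data: end, done: rec Z.…}, ok: +{stop: end, data: end, err: end}, retry: +{ack: rec Z.…, ok: rec Z.…, retry: rec Z.…}}, err: &{data: ?Str.rec Z.…, done: +{stop: end, ok: rec Z.…}}, more: ?Bool.?Bool.rec Z.…}
[4] !Str  ok  cont: +{stop: +{more: &{data: end, done: rec Z.…}, ok: +{stop: end, data: end, err: end}, retry: +{ack: rec Z.…, ok: rec Z.…, retry: rec Z.…}}, err: &{data: ?Str.rec Z.…, done: +{stop: end, ok: rec Z.…}}, more: ?Bool.?Bool.rec Z.…}
[5] + err  ok  cont: &{data: ?Str.rec Z.…, done: +{stop: end, ok: rec Z.…}}
[6] & done  ok  cont: +{stop: end, ok: rec Z.…}
τ conforms to S (length 6)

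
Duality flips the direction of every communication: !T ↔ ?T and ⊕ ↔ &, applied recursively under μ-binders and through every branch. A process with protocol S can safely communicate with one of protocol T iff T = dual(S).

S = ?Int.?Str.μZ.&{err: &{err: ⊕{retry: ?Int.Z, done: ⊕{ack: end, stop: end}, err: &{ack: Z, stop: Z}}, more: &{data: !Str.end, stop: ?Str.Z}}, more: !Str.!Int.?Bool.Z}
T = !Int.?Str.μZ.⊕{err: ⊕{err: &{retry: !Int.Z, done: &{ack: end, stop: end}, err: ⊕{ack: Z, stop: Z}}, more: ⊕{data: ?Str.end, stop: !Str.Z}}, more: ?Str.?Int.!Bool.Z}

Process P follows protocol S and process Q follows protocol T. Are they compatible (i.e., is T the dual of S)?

?Int ‖ !Int  ok
  ?Str ‖ ?Str  ✗ same direction on both sides — not dual

NO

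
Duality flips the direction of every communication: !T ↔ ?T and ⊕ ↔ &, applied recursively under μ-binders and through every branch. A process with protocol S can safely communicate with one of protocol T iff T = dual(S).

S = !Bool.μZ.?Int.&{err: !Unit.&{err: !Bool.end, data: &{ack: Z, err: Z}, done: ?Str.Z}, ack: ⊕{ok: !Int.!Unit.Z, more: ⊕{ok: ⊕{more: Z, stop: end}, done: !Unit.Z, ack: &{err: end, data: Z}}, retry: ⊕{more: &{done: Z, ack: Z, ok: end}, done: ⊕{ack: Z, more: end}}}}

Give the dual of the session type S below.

?Bool.μZ.!Int.⊕{err: ?Unit.⊕{err: ?Bool.end, data: ⊕{ack: Z, err: Z}, done: !Str.Z}, ack: &{ok: ?Int.?Unit.Z, more: &{ok: &{more: Z, stop: end}, done: ?Unit.Z, ack: ⊕{err: end, data: Z}}, retry: &{more: ⊕{done: Z, ack: Z, ok: end}, done: &{ack: Z, more: end}}}}

!Bool → ?Bool
  μZ → μZ  (binder kept)
    ?Int → !Int
      &{err,ack} → ⊕{err,ack}  (external→internal)
        • err:
          !Unit → ?Unit
            &{err,data,done} → ⊕{err,data,done}  (external→internal)
              • err:
                !Bool → ?Bool
                  dual(end) = end
              • data:
                &{ack,err} → ⊕{ack,err}  (external→internal)
                  • ack:
                    dual(Z) = Z
                  • err:
                    dual(Z) = Z
              • done:
                ?Str → !Str
                  dual(Z) = Z
        • ack:
          ⊕{ok,more,retry} → &{ok,more,retry}  (select→offer)
            • ok:
              !Int → ?Int
                !Unit → ?Unit
                  dual(Z) = Z
            • more:
              ⊕{ok,done,ack} → &{ok,done,ack}  (select→offer)
                • ok:
                  ⊕{more,stop} → &{more,stop}  (select→offer)
                    • more:
                      dual(Z) = Z
                    • stop:
                      dual(end) = end
                • done:
                  !Unit → ?Unit
                    dual(Z) = Z
                • ack:
                  &{err,data} → ⊕{err,data}  (external→internal)
                    • err:
                      dual(end) = end
                    • data:
                      dual(Z) = Z
            • retry:
              ⊕{more,done} → &{more,done}  (select→offer)
                • more:
                  &{done,ack,ok} → ⊕{done,ack,ok}  (external→internal)
                    • done:
                      dual(Z) = Z
                    • ack:
                      dual(Z) = Z
                    • ok:
                      dual(end) = end
                • done:
                  ⊕{ack,more} → &{ack,more}  (select→offer)
                    • ack:
                      dual(Z) = Z
                    • more:
                      dual(end) = end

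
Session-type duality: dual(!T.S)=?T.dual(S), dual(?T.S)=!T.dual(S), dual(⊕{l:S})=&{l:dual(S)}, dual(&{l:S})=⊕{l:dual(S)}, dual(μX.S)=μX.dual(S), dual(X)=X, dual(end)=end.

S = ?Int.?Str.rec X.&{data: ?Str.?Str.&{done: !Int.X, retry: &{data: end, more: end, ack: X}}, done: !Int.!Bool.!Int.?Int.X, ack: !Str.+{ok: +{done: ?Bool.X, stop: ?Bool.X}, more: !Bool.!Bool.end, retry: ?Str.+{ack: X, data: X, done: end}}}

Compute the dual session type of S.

?Int = !Int
  ?Str = !Str
    rec X = rec X  (rec unchanged)
      &{data,done,ack} = +{data,done,ack}  (&→⊕)
        [data]
          ?Str = !Str
            ?Str = !Str
              &{done,retry} = +{done,retry}  (&→⊕)
                [done]
                  !Int = ?Int
                    X ↦ X
                [retry]
                  &{data,more,ack} = +{data,more,ack}  (&→⊕)
                    [data]
                      end ↦ end
                    [more]
                      end ↦ end
                    [ack]
                      X ↦ X
        [done]
          !Int = ?Int
            !Bool = ?Bool
              !Int = ?Int
                ?Int = !Int
                  X ↦ X
        [ack]
          !Str = ?Str
            +{ok,more,retry} = &{ok,more,retry}  (select→offer)
              [ok]
                +{done,stop} = &{done,stop}  (select→offer)
                  [done]
                    ?Bool = !Bool
                      X ↦ X
                  [stop]
                    ?Bool = !Bool
                      X ↦ X
              [more]
                !Bool = ?Bool
                  !Bool = ?Bool
                    end ↦ end
              [retry]
                ?Str = !Str
                  +{ack,data,done} = &{ack,data,done}  (select→offer)
                    [ack]
                      X ↦ X
                    [data]
                      X ↦ X
                    [done]
                      end ↦ end

!Int.!Str.rec X.+{data: !Str.!Str.+{done: ?Int.X, retry: +{data: end, more: end, ack: X}}, done: ?Int.?Bool.?Int.!Int.X, ack: ?Str.&{ok: &{done: !Bool.X, stop: !Bool.X}, more: ?Bool.?Bool.end, retry: !Str.&{ack: X, data: X, done: end}}}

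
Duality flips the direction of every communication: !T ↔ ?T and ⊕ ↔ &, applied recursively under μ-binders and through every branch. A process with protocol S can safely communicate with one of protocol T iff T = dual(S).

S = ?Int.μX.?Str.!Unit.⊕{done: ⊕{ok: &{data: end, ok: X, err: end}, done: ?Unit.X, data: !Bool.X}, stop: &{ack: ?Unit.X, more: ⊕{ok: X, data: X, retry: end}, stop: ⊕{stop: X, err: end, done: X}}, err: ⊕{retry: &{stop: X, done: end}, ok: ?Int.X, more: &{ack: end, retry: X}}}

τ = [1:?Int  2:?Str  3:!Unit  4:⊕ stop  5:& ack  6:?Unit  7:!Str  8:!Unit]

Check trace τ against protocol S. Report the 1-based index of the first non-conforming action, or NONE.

[1] ?Int  match  cont: μX.…
[2] ?Str  match  cont: !Unit.⊕{done: ⊕{ok: &{data: end, ok: μX.…, err: end}, done: ?Unit.μX.…, data: !Bool.μX.…}, stop: &{ack: ?Unit.μX.…, more: ⊕{ok: μX.…, data: μX.…, retry: end}, stop: ⊕{stop: μX.…, err: end, done: μX.…}}, err: ⊕{retry: &{stop: μX.…, done: end}, ok: ?Int.μX.…, more: &{ack: end, retry: μX.…}}}
[3] !Unit  match  cont: ⊕{done: ⊕{ok: &{data: end, ok: μX.…, err: end}, done: ?Unit.μX.…, data: !Bool.μX.…}, stop: &{ack: ?Unit.μX.…, more: ⊕{ok: μX.…, data: μX.…, retry: end}, stop: ⊕{stop: μX.…, err: end, done: μX.…}}, err: ⊕{retry: &{stop: μX.…, done: end}, ok: ?Int.μX.…, more: &{ack: end, retry: μX.…}}}
[4] ⊕ stop  match  cont: &{ack: ?Unit.μX.…, more: ⊕{ok: μX.…, data: μX.…, retry: end}, stop: ⊕{stop: μX.…, err: end, done: μX.…}}
[5] & ack  match  cont: ?Unit.μX.…
[6] ?Unit  match  cont: μX.…
[7] got !Str, protocol expects ?Str  ✗

7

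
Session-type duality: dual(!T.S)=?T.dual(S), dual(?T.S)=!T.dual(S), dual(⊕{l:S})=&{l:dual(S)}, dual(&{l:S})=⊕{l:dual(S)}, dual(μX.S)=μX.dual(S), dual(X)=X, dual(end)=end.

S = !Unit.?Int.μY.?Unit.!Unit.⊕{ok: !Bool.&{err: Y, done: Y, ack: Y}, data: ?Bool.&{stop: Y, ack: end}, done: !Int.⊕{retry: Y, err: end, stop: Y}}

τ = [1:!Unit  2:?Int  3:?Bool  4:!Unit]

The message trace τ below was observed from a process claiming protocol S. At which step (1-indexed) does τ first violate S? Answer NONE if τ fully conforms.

3

@1 !Unit  match  cont: ?Int.μY.…
@2 ?Int  match  cont: μY.…
@3 got ?Bool, protocol expects ?Unit  ✗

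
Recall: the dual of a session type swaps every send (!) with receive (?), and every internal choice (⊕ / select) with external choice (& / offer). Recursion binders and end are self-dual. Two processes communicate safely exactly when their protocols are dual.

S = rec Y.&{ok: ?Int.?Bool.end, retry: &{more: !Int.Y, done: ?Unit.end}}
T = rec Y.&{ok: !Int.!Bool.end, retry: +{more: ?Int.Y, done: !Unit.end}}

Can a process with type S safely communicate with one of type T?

NO

rec Y vs rec Y  ✓ (rec unchanged)
  &{ok,retry} vs &{ok,retry}  ✗ choice polarity not flipped — not dual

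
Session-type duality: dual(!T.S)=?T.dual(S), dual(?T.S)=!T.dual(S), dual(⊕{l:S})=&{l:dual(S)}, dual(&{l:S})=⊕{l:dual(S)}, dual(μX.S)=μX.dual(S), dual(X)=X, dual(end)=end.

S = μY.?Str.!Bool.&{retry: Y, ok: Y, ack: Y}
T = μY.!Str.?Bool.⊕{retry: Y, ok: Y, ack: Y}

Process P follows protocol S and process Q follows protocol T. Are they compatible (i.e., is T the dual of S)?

YES

μY ‖ μY  ok (μ self-dual)
  ?Str ‖ !Str  ok
    !Bool ‖ ?Bool  ok
      &{retry,ok,ack} ‖ ⊕{retry,ok,ack}  ok label sets agree
        case retry:
          Y ‖ Y  ok
        case ok:
          Y ‖ Y  ok
        case ack:
          Y ‖ Y  ok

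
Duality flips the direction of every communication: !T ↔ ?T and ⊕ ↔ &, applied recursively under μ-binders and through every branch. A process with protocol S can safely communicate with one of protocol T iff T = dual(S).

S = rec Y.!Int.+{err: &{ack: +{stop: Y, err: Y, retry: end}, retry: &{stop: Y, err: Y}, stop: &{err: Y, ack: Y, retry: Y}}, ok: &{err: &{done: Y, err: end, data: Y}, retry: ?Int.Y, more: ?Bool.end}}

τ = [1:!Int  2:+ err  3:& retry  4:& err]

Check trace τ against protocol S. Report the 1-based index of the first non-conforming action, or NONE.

step 1: !Int  ✓  cont: +{err: &{ack: +{stop: rec Y.…, err: rec Y.…, retry: end}, retry: &{stop: rec Y.…, err: rec Y.…}, stop: &{err: rec Y.…, ack: rec Y.…, retry: rec Y.…}}, ok: &{err: &{done: rec Y.…, err: end, data: rec Y.…}, retry: ?Int.rec Y.…, more: ?Bool.end}}
step 2: + err  ✓  cont: &{ack: +{stop: rec Y.…, err: rec Y.…, retry: end}, retry: &{stop: rec Y.…, err: rec Y.…}, stop: &{err: rec Y.…, ack: rec Y.…, retry: rec Y.…}}
step 3: & retry  ✓  cont: &{stop: rec Y.…, err: rec Y.…}
step 4: & err  ✓  cont: rec Y.…
all 4 steps conform

NONE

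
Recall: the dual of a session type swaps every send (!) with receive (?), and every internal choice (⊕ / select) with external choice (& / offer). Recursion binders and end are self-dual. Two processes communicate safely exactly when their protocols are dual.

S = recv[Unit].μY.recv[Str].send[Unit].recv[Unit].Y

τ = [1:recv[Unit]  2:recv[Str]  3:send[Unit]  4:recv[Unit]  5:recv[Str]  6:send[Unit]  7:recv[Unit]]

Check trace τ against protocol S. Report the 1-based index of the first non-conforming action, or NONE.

@1 recv[Unit]  ok  state: μY.…
@2 recv[Str]  ok  state: send[Unit].recv[Unit].μY.…
@3 send[Unit]  ok  state: recv[Unit].μY.…
@4 recv[Unit]  ok  state: μY.…
@5 recv[Str]  ok  state: send[Unit].recv[Unit].μY.…
@6 send[Unit]  ok  state: recv[Unit].μY.…
@7 recv[Unit]  ok  state: μY.…
trace exhausted — no violation

NONE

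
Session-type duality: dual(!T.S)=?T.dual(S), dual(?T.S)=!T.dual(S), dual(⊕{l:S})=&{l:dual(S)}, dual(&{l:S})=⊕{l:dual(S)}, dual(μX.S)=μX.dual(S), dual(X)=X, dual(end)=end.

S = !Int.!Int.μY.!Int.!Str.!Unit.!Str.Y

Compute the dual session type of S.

?Int.?Int.μY.?Int.?Str.?Unit.?Str.Y

!Int → ?Int
  !Int → ?Int
    μY → μY  (binder kept)
      !Int → ?Int
        !Str → ?Str
          !Unit → ?Unit
            !Str → ?Str
              Y self-dual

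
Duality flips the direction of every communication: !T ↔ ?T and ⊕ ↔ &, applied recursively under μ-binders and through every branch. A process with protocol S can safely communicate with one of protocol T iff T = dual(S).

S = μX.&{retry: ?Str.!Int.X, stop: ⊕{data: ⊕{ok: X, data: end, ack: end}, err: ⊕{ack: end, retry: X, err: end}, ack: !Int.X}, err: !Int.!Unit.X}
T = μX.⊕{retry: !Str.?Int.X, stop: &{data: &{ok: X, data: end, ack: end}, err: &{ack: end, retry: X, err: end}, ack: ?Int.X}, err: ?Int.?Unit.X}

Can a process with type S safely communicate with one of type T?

μX vs μX  match (binder kept)
  &{retry,stop,err} vs ⊕{retry,stop,err}  match same labels
    case retry:
      ?Str vs !Str  match
        !Int vs ?Int  match
          X vs X  match
    case stop:
      ⊕{data,err,ack} vs &{data,err,ack}  match same labels
        case data:
          ⊕{ok,data,ack} vs &{ok,data,ack}  match same labels
            case ok:
              X vs X  match
            case data:
              end vs end  match
            case ack:
              end vs end  match
        case err:
          ⊕{ack,retry,err} vs &{ack,retry,err}  match same labels
            case ack:
              end vs end  match
            case retry:
              X vs X  match
            case err:
              end vs end  match
        case ack:
          !Int vs ?Int  match
            X vs X  match
    case err:
      !Int vs ?Int  match
        !Unit vs ?Unit  match
          X vs X  match

YES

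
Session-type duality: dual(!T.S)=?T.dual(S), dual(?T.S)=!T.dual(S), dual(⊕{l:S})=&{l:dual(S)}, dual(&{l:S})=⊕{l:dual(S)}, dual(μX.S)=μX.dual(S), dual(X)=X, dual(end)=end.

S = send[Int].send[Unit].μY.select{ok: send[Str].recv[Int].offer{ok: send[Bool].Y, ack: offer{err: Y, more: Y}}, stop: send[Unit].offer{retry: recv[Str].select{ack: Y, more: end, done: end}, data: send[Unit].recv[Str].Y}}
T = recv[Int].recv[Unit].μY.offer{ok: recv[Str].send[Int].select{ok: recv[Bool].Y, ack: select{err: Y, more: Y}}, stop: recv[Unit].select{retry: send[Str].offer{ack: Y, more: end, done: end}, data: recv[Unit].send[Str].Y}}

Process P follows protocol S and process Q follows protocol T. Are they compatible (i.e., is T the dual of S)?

YES

send[Int] | recv[Int]  ok
  send[Unit] | recv[Unit]  ok
    μY | μY  ok (μ self-dual)
      select{ok,stop} | offer{ok,stop}  ok label sets agree
        • ok:
          send[Str] | recv[Str]  ok
            recv[Int] | send[Int]  ok
              offer{ok,ack} | select{ok,ack}  ok label sets agree
                • ok:
                  send[Bool] | recv[Bool]  ok
                    Y | Y  ok
                • ack:
                  offer{err,more} | select{err,more}  ok label sets agree
                    • err:
                      Y | Y  ok
                    • more:
                      Y | Y  ok
        • stop:
          send[Unit] | recv[Unit]  ok
            offer{retry,data} | select{retry,data}  ok label sets agree
              • retry:
                recv[Str] | send[Str]  ok
                  select{ack,more,done} | offer{ack,more,done}  ok label sets agree
                    • ack:
                      Y | Y  ok
                    • more:
                      end | end  ok
                    • done:
                      end | end  ok
              • data:
                send[Unit] | recv[Unit]  ok
                  recv[Str] | send[Str]  ok
                    Y | Y  ok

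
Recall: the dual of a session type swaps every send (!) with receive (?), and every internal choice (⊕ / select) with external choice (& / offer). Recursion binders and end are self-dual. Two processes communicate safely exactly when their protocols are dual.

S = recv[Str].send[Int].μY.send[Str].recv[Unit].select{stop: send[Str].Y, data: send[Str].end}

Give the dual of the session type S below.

recv[Str] → send[Str]
  send[Int] → recv[Int]
    μY → μY  (binder kept)
      send[Str] → recv[Str]
        recv[Unit] → send[Unit]
          select{stop,data} → offer{stop,data}  (⊕→&)
            • stop:
              send[Str] → recv[Str]
                Y self-dual
            • data:
              send[Str] → recv[Str]
                end self-dual

send[Str].recv[Int].μY.recv[Str].send[Unit].offer{stop: recv[Str].Y, data: recv[Str].end}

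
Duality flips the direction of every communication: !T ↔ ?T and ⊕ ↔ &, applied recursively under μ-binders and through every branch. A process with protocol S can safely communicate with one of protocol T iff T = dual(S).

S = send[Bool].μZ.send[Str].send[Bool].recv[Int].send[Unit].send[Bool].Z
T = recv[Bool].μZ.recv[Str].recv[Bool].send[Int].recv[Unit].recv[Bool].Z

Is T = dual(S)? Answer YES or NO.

YES

send[Bool] | recv[Bool]  ✓
  μZ | μZ  ✓ (binder kept)
    send[Str] | recv[Str]  ✓
      send[Bool] | recv[Bool]  ✓
        recv[Int] | send[Int]  ✓
          send[Unit] | recv[Unit]  ✓
            send[Bool] | recv[Bool]  ✓
              Z | Z  ✓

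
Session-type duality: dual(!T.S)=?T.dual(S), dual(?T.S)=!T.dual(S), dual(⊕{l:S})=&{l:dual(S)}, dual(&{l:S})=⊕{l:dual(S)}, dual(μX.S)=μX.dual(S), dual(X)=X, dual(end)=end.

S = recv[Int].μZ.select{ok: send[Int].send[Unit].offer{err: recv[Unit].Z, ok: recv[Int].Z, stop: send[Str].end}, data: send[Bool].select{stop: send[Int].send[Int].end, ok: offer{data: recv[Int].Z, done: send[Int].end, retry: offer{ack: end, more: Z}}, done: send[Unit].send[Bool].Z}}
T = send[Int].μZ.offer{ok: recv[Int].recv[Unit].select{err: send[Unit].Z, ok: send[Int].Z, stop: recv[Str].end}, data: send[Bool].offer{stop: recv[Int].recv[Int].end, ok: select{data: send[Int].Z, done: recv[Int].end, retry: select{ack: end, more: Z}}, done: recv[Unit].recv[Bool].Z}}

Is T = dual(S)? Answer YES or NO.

NO

recv[Int] vs send[Int]  ok
  μZ vs μZ  ok (binder kept)
    select{ok,data} vs offer{ok,data}  ok label sets agree
      [ok]
        send[Int] vs recv[Int]  ok
          send[Unit] vs recv[Unit]  ok
            offer{err,ok,stop} vs select{err,ok,stop}  ok label sets agree
              [err]
                recv[Unit] vs send[Unit]  ok
                  Z vs Z  ok
              [ok]
                recv[Int] vs send[Int]  ok
                  Z vs Z  ok
              [stop]
                send[Str] vs recv[Str]  ok
                  end vs end  ok
      [data]
        send[Bool] vs send[Bool]  ✗ same direction on both sides — not dual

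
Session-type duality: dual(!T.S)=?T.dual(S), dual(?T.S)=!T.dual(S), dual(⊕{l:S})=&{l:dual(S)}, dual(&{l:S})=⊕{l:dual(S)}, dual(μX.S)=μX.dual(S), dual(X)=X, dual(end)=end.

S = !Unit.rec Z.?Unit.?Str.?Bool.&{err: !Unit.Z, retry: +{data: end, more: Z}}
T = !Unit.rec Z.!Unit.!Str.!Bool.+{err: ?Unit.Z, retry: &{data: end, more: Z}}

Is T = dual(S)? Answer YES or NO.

NO

!Unit ‖ !Unit  ✗ same direction on both sides — not dual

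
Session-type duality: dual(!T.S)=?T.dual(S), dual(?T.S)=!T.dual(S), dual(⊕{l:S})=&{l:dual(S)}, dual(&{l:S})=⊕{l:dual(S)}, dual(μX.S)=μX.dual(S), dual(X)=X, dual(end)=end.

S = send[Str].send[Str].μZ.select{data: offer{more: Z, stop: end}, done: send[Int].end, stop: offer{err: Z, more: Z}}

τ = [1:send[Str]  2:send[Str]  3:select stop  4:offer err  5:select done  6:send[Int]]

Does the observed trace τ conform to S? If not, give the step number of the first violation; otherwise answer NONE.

NONE

[1] send[Str]  ok  state: send[Str].μZ.…
[2] send[Str]  ok  state: μZ.…
[3] select stop  ok  state: offer{err: μZ.…, more: μZ.…}
[4] offer err  ok  state: μZ.…
[5] select done  ok  state: send[Int].end
[6] send[Int]  ok  state: end
τ conforms to S (length 6)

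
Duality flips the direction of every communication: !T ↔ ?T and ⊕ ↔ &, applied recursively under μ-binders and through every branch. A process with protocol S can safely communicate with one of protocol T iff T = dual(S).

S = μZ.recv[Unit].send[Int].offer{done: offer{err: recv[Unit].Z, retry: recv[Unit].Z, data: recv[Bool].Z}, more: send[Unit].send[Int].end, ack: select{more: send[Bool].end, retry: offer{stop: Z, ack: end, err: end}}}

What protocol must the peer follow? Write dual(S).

μZ = μZ  (rec unchanged)
  recv[Unit] = send[Unit]
    send[Int] = recv[Int]
      offer{done,more,ack} = select{done,more,ack}  (&→⊕)
        • done:
          offer{err,retry,data} = select{err,retry,data}  (&→⊕)
            • err:
              recv[Unit] = send[Unit]
                Z self-dual
            • retry:
              recv[Unit] = send[Unit]
                Z self-dual
            • data:
              recv[Bool] = send[Bool]
                Z self-dual
        • more:
          send[Unit] = recv[Unit]
            send[Int] = recv[Int]
              end self-dual
        • ack:
          select{more,retry} = offer{more,retry}  (⊕→&)
            • more:
              send[Bool] = recv[Bool]
                end self-dual
            • retry:
              offer{stop,ack,err} = select{stop,ack,err}  (&→⊕)
                • stop:
                  Z self-dual
                • ack:
                  end self-dual
                • err:
                  end self-dual

μZ.send[Unit].recv[Int].select{done: select{err: send[Unit].Z, retry: send[Unit].Z, data: send[Bool].Z}, more: recv[Unit].recv[Int].end, ack: offer{more: recv[Bool].end, retry: select{stop: Z, ack: end, err: end}}}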